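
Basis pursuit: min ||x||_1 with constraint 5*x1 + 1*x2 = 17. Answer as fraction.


Axis intercepts:
  x1 = 17/5, x2 = 0: L1 = 17/5
  x1 = 0, x2 = 17: L1 = 17
x* = (17/5, 0)
||x*||_1 = 17/5.

17/5


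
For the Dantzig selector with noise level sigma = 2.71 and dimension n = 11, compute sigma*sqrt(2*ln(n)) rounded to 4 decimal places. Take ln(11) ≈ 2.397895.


ln(11) ≈ 2.397895.
2*ln(n) ≈ 4.79579.
sqrt(2*ln(n)) ≈ sqrt(4.79579) ≈ 2.189929.
threshold ≈ 2.71*2.189929 = 5.93470759 ≈ 5.9347.

5.9347


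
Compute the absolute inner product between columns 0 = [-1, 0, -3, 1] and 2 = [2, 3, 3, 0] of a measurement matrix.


Inner product: -1*2 + 0*3 + -3*3 + 1*0
Products: [-2, 0, -9, 0]
Sum = -11.
|dot| = 11.

11


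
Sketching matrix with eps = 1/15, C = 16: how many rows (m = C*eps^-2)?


1/eps = 15.
(1/eps)^2 = 225.
m = 16*225 = 3600.

3600


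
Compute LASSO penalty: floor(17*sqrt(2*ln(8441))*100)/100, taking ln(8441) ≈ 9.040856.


ln(8441) ≈ 9.040856.
2*ln(n) ≈ 18.081712.
sqrt(2*ln(n)) ≈ sqrt(18.081712) ≈ 4.25226.
lambda ≈ 17*4.25226 = 72.28842.
floor(lambda*100)/100 = 72.28.

72.28


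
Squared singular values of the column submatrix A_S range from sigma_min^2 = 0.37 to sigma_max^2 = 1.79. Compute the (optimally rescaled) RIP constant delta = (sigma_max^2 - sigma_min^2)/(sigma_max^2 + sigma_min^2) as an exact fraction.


lambda_max - lambda_min = 1.79 - 0.37 = 1.42.
lambda_max + lambda_min = 1.79 + 0.37 = 2.16.
delta = 1.42/2.16 = 142/216 = 71/108.

71/108


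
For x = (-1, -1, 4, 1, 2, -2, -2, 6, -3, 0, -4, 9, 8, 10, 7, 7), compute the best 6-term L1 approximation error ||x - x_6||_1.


Sorted |x_i| descending: [10, 9, 8, 7, 7, 6, 4, 4, 3, 2, 2, 2, 1, 1, 1, 0]
Keep top 6: [10, 9, 8, 7, 7, 6]
Tail entries: [4, 4, 3, 2, 2, 2, 1, 1, 1, 0]
L1 error = sum of tail = 20.

20


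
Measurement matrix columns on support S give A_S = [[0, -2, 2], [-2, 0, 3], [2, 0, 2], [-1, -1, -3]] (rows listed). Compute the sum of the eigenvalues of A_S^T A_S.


Sum of eigenvalues of A_S^T A_S = trace(A_S^T A_S) = sum of squared column norms of A_S.
A_S^T A_S diagonal: [9, 5, 26].
trace = 9 + 5 + 26 = 40.

40


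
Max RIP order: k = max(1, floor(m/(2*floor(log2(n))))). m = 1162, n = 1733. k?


floor(log2(1733)) = 10.
2*10 = 20.
m/(2*floor(log2(n))) = 1162/20 ≈ 58.1.
floor = 58.
k = max(1, 58) = 58.

58


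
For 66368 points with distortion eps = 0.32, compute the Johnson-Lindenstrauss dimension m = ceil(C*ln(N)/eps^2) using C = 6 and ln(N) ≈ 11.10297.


ln(66368) ≈ 11.10297.
eps^2 = 0.32^2 = 0.1024.
C*ln(N)/eps^2 ≈ 6*11.10297/0.1024 ≈ 650.5646.
m = ceil(650.5646) = 651.

651


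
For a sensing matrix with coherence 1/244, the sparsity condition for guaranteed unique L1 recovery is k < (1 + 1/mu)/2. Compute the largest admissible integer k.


1/mu = 244.
1 + 1/mu = 245.
(1 + 1/mu)/2 = 122.5 is not an integer, so k_max = floor(122.5) = 122.

122


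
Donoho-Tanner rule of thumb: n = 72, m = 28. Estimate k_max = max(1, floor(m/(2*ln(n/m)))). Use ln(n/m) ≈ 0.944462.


n/m = 72/28 = 18/7.
ln(n/m) ≈ 0.944462.
2*ln(n/m) ≈ 1.888924.
m/(2*ln(n/m)) ≈ 28/1.888924 ≈ 14.8233.
floor = 14.
k_max = max(1, 14) = 14.

14


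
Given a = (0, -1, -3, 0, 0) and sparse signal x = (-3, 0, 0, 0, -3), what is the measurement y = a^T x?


Non-zero terms: ['0*-3', '0*-3']
Products: [0, 0]
y = sum = 0.

0


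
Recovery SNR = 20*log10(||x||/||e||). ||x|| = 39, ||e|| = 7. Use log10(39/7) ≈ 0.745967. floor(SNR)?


||x||/||e|| = 39/7.
log10(39/7) ≈ 0.745967.
20*log10(||x||/||e||) ≈ 20*0.745967 = 14.91934.
floor(14.91934) = 14.

14


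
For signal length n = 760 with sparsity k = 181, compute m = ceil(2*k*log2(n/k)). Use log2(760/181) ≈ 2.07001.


log2(n/k) = log2(760/181) ≈ 2.07001.
2*k*log2(n/k) ≈ 2*181*2.07001 = 749.34362.
m = ceil(749.34362) = 750.

750


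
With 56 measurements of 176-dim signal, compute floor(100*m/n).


100*m/n = 100*56/176 ≈ 31.8182.
floor = 31.

31


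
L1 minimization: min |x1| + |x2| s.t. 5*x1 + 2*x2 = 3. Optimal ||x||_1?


Axis intercepts:
  x1 = 3/5, x2 = 0: L1 = 3/5
  x1 = 0, x2 = 3/2: L1 = 3/2
x* = (3/5, 0)
||x*||_1 = 3/5.

3/5


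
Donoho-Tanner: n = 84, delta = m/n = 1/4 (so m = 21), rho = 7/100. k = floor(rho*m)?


m = 1/4*84 = 21.
rho = 7/100.
rho*m = 7/100*21 = 1.47.
k = floor(1.47) = 1.

1


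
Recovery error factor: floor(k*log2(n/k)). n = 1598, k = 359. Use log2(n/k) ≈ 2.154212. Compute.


log2(n/k) = log2(1598/359) ≈ 2.154212.
k*log2(n/k) ≈ 359*2.154212 = 773.362108.
floor(773.362108) = 773.

773


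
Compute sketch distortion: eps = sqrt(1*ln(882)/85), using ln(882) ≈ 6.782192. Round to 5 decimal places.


ln(882) ≈ 6.782192.
1*ln(N)/m ≈ 1*6.782192/85 ≈ 0.07979049.
eps = sqrt(0.07979049) ≈ 0.2824721 ≈ 0.28247.

0.28247


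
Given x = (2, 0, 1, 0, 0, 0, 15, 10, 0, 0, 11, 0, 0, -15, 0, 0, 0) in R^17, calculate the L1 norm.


Non-zero entries: [(0, 2), (2, 1), (6, 15), (7, 10), (10, 11), (13, -15)]
Absolute values: [2, 1, 15, 10, 11, 15]
||x||_1 = sum = 54.

54


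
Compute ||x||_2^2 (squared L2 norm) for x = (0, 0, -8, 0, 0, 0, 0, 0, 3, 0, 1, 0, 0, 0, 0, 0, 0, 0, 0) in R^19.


Non-zero entries: [(2, -8), (8, 3), (10, 1)]
Squares: [64, 9, 1]
||x||_2^2 = sum = 74.

74


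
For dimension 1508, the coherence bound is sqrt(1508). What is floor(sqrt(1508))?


38^2 = 1444 <= 1508 < 1521 = 39^2, so 38 <= sqrt(1508) < 39.
floor(sqrt(1508)) = 38.

38


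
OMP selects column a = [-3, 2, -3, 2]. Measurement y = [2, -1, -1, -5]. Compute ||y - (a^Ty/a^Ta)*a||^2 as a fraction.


a^T a = 26.
a^T y = -15.
coeff = -15/26 = -15/26.
||r||^2 = 581/26.

581/26


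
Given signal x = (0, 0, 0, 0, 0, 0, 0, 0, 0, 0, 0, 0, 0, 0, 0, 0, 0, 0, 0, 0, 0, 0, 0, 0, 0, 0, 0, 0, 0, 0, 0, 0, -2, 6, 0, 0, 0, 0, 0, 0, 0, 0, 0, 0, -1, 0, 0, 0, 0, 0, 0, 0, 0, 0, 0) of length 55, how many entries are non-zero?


Non-zero positions: [32, 33, 44].
Sparsity = 3.

3


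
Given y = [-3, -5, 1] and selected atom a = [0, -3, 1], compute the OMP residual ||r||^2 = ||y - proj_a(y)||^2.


a^T a = 10.
a^T y = 16.
coeff = 16/10 = 8/5.
||r||^2 = 47/5.

47/5


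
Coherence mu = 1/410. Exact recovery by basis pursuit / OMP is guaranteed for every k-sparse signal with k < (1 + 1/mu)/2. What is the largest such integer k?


1/mu = 410.
1 + 1/mu = 411.
(1 + 1/mu)/2 = 205.5 is not an integer, so k_max = floor(205.5) = 205.

205


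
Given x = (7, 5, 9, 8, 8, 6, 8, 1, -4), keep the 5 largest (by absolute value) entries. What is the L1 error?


Sorted |x_i| descending: [9, 8, 8, 8, 7, 6, 5, 4, 1]
Keep top 5: [9, 8, 8, 8, 7]
Tail entries: [6, 5, 4, 1]
L1 error = sum of tail = 16.

16


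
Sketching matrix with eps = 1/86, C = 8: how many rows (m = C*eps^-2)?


1/eps = 86.
(1/eps)^2 = 7396.
m = 8*7396 = 59168.

59168


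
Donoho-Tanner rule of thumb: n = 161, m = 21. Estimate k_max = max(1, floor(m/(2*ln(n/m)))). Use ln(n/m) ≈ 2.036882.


n/m = 161/21 = 23/3.
ln(n/m) ≈ 2.036882.
2*ln(n/m) ≈ 4.073764.
m/(2*ln(n/m)) ≈ 21/4.073764 ≈ 5.1549.
floor = 5.
k_max = max(1, 5) = 5.

5


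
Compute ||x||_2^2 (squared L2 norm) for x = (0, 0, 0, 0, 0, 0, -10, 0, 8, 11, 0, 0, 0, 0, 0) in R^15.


Non-zero entries: [(6, -10), (8, 8), (9, 11)]
Squares: [100, 64, 121]
||x||_2^2 = sum = 285.

285


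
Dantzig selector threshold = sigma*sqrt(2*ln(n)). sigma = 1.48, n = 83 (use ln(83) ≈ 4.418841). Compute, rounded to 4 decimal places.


ln(83) ≈ 4.418841.
2*ln(n) ≈ 8.837682.
sqrt(2*ln(n)) ≈ sqrt(8.837682) ≈ 2.972824.
threshold ≈ 1.48*2.972824 = 4.39977952 ≈ 4.3998.

4.3998


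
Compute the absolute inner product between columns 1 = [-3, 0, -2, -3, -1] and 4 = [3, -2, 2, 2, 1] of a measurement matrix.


Inner product: -3*3 + 0*-2 + -2*2 + -3*2 + -1*1
Products: [-9, 0, -4, -6, -1]
Sum = -20.
|dot| = 20.

20


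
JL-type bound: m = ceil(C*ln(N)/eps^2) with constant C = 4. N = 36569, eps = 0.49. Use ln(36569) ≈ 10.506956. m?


ln(36569) ≈ 10.506956.
eps^2 = 0.49^2 = 0.2401.
C*ln(N)/eps^2 ≈ 4*10.506956/0.2401 ≈ 175.043.
m = ceil(175.043) = 176.

176


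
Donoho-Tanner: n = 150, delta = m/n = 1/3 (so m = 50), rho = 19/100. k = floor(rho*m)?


m = 1/3*150 = 50.
rho = 19/100.
rho*m = 19/100*50 = 9.5.
k = floor(9.5) = 9.

9


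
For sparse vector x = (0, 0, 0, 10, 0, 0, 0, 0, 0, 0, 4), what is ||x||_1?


Non-zero entries: [(3, 10), (10, 4)]
Absolute values: [10, 4]
||x||_1 = sum = 14.

14


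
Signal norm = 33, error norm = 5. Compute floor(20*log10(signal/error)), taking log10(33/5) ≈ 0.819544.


||x||/||e|| = 33/5.
log10(33/5) ≈ 0.819544.
20*log10(||x||/||e||) ≈ 20*0.819544 = 16.39088.
floor(16.39088) = 16.

16


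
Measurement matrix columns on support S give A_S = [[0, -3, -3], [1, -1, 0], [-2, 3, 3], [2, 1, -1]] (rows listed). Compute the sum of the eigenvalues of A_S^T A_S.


Sum of eigenvalues of A_S^T A_S = trace(A_S^T A_S) = sum of squared column norms of A_S.
A_S^T A_S diagonal: [9, 20, 19].
trace = 9 + 20 + 19 = 48.

48


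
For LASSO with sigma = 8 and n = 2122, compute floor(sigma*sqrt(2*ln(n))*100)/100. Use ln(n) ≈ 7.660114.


ln(2122) ≈ 7.660114.
2*ln(n) ≈ 15.320228.
sqrt(2*ln(n)) ≈ sqrt(15.320228) ≈ 3.914106.
lambda ≈ 8*3.914106 = 31.312848.
floor(lambda*100)/100 = 31.31.

31.31


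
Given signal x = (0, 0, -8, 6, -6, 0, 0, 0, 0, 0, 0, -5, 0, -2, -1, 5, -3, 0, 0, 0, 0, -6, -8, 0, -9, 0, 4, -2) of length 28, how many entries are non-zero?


Non-zero positions: [2, 3, 4, 11, 13, 14, 15, 16, 21, 22, 24, 26, 27].
Sparsity = 13.

13


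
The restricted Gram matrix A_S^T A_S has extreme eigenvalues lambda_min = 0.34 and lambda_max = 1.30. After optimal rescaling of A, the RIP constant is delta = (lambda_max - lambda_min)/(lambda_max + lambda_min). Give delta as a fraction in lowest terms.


lambda_max - lambda_min = 1.30 - 0.34 = 0.96.
lambda_max + lambda_min = 1.30 + 0.34 = 1.64.
delta = 0.96/1.64 = 96/164 = 24/41.

24/41


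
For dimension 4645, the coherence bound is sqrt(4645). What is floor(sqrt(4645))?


68^2 = 4624 <= 4645 < 4761 = 69^2, so 68 <= sqrt(4645) < 69.
floor(sqrt(4645)) = 68.

68


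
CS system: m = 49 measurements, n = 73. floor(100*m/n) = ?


100*m/n = 100*49/73 ≈ 67.1233.
floor = 67.

67


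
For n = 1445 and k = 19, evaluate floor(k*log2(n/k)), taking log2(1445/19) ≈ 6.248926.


log2(n/k) = log2(1445/19) ≈ 6.248926.
k*log2(n/k) ≈ 19*6.248926 = 118.729594.
floor(118.729594) = 118.

118


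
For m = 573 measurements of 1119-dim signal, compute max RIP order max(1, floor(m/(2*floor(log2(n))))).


floor(log2(1119)) = 10.
2*10 = 20.
m/(2*floor(log2(n))) = 573/20 ≈ 28.65.
floor = 28.
k = max(1, 28) = 28.

28


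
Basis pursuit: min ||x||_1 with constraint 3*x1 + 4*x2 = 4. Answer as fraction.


Axis intercepts:
  x1 = 4/3, x2 = 0: L1 = 4/3
  x1 = 0, x2 = 1: L1 = 1
x* = (0, 1)
||x*||_1 = 1.

1


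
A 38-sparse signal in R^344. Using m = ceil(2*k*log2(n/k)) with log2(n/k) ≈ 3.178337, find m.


log2(n/k) = log2(344/38) ≈ 3.178337.
2*k*log2(n/k) ≈ 2*38*3.178337 = 241.553612.
m = ceil(241.553612) = 242.

242


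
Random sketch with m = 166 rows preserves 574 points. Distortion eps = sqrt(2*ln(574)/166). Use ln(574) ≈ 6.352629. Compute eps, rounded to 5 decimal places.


ln(574) ≈ 6.352629.
2*ln(N)/m ≈ 2*6.352629/166 ≈ 0.0765377.
eps = sqrt(0.0765377) ≈ 0.2766545 ≈ 0.27665.

0.27665


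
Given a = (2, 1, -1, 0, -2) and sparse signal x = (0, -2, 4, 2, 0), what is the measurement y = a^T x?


Non-zero terms: ['1*-2', '-1*4', '0*2']
Products: [-2, -4, 0]
y = sum = -6.

-6


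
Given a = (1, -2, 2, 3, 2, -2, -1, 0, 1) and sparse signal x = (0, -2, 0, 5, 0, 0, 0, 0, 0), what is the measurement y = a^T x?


Non-zero terms: ['-2*-2', '3*5']
Products: [4, 15]
y = sum = 19.

19


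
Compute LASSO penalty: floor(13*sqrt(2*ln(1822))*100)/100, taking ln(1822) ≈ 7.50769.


ln(1822) ≈ 7.50769.
2*ln(n) ≈ 15.01538.
sqrt(2*ln(n)) ≈ sqrt(15.01538) ≈ 3.874968.
lambda ≈ 13*3.874968 = 50.374584.
floor(lambda*100)/100 = 50.37.

50.37


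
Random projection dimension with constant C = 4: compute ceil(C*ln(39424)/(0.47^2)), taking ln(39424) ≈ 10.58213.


ln(39424) ≈ 10.58213.
eps^2 = 0.47^2 = 0.2209.
C*ln(N)/eps^2 ≈ 4*10.58213/0.2209 ≈ 191.6185.
m = ceil(191.6185) = 192.

192


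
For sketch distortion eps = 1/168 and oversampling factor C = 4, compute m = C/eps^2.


1/eps = 168.
(1/eps)^2 = 28224.
m = 4*28224 = 112896.

112896


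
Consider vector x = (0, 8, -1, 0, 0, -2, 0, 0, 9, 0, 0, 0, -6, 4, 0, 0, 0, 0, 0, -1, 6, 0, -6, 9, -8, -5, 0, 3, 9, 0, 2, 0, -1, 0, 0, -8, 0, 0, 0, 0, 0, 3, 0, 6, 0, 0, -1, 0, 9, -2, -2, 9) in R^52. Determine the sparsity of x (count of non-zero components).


Non-zero positions: [1, 2, 5, 8, 12, 13, 19, 20, 22, 23, 24, 25, 27, 28, 30, 32, 35, 41, 43, 46, 48, 49, 50, 51].
Sparsity = 24.

24


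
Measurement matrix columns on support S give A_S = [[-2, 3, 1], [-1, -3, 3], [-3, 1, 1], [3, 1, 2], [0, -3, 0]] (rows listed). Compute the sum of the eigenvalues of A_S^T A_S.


Sum of eigenvalues of A_S^T A_S = trace(A_S^T A_S) = sum of squared column norms of A_S.
A_S^T A_S diagonal: [23, 29, 15].
trace = 23 + 29 + 15 = 67.

67


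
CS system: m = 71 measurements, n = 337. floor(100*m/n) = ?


100*m/n = 100*71/337 ≈ 21.0682.
floor = 21.

21


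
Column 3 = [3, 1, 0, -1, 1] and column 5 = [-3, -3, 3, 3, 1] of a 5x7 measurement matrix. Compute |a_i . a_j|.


Inner product: 3*-3 + 1*-3 + 0*3 + -1*3 + 1*1
Products: [-9, -3, 0, -3, 1]
Sum = -14.
|dot| = 14.

14


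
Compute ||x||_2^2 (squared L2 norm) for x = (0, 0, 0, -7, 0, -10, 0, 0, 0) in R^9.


Non-zero entries: [(3, -7), (5, -10)]
Squares: [49, 100]
||x||_2^2 = sum = 149.

149


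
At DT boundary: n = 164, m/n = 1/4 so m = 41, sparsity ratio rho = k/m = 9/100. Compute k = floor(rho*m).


m = 1/4*164 = 41.
rho = 9/100.
rho*m = 9/100*41 = 3.69.
k = floor(3.69) = 3.

3


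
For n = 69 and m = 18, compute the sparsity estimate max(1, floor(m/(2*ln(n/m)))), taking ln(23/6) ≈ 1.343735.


n/m = 69/18 = 23/6.
ln(n/m) ≈ 1.343735.
2*ln(n/m) ≈ 2.68747.
m/(2*ln(n/m)) ≈ 18/2.68747 ≈ 6.6977.
floor = 6.
k_max = max(1, 6) = 6.

6


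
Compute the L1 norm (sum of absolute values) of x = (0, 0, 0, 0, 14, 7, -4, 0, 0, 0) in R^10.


Non-zero entries: [(4, 14), (5, 7), (6, -4)]
Absolute values: [14, 7, 4]
||x||_1 = sum = 25.

25


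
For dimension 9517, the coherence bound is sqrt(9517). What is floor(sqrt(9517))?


97^2 = 9409 <= 9517 < 9604 = 98^2, so 97 <= sqrt(9517) < 98.
floor(sqrt(9517)) = 97.

97


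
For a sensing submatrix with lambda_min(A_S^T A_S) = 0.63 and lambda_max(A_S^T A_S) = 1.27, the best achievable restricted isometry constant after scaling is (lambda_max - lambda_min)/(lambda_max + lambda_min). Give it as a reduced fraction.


lambda_max - lambda_min = 1.27 - 0.63 = 0.64.
lambda_max + lambda_min = 1.27 + 0.63 = 1.90.
delta = 0.64/1.90 = 64/190 = 32/95.

32/95


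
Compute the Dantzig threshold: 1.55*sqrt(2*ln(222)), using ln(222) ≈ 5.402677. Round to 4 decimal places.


ln(222) ≈ 5.402677.
2*ln(n) ≈ 10.805354.
sqrt(2*ln(n)) ≈ sqrt(10.805354) ≈ 3.28715.
threshold ≈ 1.55*3.28715 = 5.0950825 ≈ 5.0951.

5.0951


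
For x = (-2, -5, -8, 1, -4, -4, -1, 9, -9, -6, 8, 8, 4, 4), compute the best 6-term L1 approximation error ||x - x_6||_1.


Sorted |x_i| descending: [9, 9, 8, 8, 8, 6, 5, 4, 4, 4, 4, 2, 1, 1]
Keep top 6: [9, 9, 8, 8, 8, 6]
Tail entries: [5, 4, 4, 4, 4, 2, 1, 1]
L1 error = sum of tail = 25.

25


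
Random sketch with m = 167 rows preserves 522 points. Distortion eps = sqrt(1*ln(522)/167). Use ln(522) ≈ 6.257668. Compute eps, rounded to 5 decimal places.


ln(522) ≈ 6.257668.
1*ln(N)/m ≈ 1*6.257668/167 ≈ 0.03747107.
eps = sqrt(0.03747107) ≈ 0.1935745 ≈ 0.19357.

0.19357


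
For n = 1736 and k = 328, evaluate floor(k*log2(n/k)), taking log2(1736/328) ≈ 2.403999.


log2(n/k) = log2(1736/328) ≈ 2.403999.
k*log2(n/k) ≈ 328*2.403999 = 788.511672.
floor(788.511672) = 788.

788


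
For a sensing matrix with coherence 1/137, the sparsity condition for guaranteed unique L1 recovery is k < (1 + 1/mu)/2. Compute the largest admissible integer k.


1/mu = 137.
1 + 1/mu = 138.
(1 + 1/mu)/2 = 69 is an integer and the inequality is strict, so k_max = 69 - 1 = 68.

68


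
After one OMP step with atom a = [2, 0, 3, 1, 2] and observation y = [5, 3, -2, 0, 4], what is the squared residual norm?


a^T a = 18.
a^T y = 12.
coeff = 12/18 = 2/3.
||r||^2 = 46.

46


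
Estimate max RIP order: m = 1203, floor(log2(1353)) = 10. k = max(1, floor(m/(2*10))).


floor(log2(1353)) = 10.
2*10 = 20.
m/(2*floor(log2(n))) = 1203/20 ≈ 60.15.
floor = 60.
k = max(1, 60) = 60.

60


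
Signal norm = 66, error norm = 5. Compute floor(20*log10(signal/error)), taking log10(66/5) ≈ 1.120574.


||x||/||e|| = 66/5.
log10(66/5) ≈ 1.120574.
20*log10(||x||/||e||) ≈ 20*1.120574 = 22.41148.
floor(22.41148) = 22.

22


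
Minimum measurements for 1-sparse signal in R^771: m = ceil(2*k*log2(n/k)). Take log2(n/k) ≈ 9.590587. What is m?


log2(n/k) = log2(771/1) ≈ 9.590587.
2*k*log2(n/k) ≈ 2*1*9.590587 = 19.181174.
m = ceil(19.181174) = 20.

20


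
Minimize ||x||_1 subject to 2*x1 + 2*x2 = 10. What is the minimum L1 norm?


Axis intercepts:
  x1 = 5, x2 = 0: L1 = 5
  x1 = 0, x2 = 5: L1 = 5
x* = (5, 0)
||x*||_1 = 5.

5


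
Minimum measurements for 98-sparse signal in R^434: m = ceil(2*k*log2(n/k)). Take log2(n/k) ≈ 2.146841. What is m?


log2(n/k) = log2(434/98) ≈ 2.146841.
2*k*log2(n/k) ≈ 2*98*2.146841 = 420.780836.
m = ceil(420.780836) = 421.

421


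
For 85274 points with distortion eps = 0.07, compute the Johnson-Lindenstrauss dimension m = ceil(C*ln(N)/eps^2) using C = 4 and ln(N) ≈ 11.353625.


ln(85274) ≈ 11.353625.
eps^2 = 0.07^2 = 0.0049.
C*ln(N)/eps^2 ≈ 4*11.353625/0.0049 ≈ 9268.2653.
m = ceil(9268.2653) = 9269.

9269


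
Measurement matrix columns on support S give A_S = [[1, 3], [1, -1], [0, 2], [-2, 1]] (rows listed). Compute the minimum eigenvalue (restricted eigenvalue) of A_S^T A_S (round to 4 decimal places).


A_S^T A_S = [[6, 0], [0, 15]].
trace = 21.
det = 90.
disc = trace^2 - 4*det = 441 - 4*90 = 81.
sqrt(81) = 9.
lam_min = (21 - 9)/2 = 6 = 6.0000.

6.0000


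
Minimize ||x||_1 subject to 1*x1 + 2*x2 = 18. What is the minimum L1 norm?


Axis intercepts:
  x1 = 18, x2 = 0: L1 = 18
  x1 = 0, x2 = 9: L1 = 9
x* = (0, 9)
||x*||_1 = 9.

9


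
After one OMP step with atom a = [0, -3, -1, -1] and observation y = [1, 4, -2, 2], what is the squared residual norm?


a^T a = 11.
a^T y = -12.
coeff = -12/11 = -12/11.
||r||^2 = 131/11.

131/11


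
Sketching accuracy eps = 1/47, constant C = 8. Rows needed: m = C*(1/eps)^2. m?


1/eps = 47.
(1/eps)^2 = 2209.
m = 8*2209 = 17672.

17672


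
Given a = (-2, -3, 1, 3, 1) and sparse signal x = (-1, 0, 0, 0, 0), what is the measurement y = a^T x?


Non-zero terms: ['-2*-1']
Products: [2]
y = sum = 2.

2


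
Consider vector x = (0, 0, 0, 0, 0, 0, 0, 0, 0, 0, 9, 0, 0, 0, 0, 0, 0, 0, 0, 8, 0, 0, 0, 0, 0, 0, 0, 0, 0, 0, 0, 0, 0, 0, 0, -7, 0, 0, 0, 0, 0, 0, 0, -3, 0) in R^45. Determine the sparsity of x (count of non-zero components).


Non-zero positions: [10, 19, 35, 43].
Sparsity = 4.

4


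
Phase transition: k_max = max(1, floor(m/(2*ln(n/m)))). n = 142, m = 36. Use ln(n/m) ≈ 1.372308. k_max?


n/m = 142/36 = 71/18.
ln(n/m) ≈ 1.372308.
2*ln(n/m) ≈ 2.744616.
m/(2*ln(n/m)) ≈ 36/2.744616 ≈ 13.1166.
floor = 13.
k_max = max(1, 13) = 13.

13


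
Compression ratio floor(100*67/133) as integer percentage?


100*m/n = 100*67/133 ≈ 50.3759.
floor = 50.

50


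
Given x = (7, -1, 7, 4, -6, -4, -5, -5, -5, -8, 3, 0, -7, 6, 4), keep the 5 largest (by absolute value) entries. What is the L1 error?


Sorted |x_i| descending: [8, 7, 7, 7, 6, 6, 5, 5, 5, 4, 4, 4, 3, 1, 0]
Keep top 5: [8, 7, 7, 7, 6]
Tail entries: [6, 5, 5, 5, 4, 4, 4, 3, 1, 0]
L1 error = sum of tail = 37.

37


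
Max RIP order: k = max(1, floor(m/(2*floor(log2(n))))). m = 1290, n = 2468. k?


floor(log2(2468)) = 11.
2*11 = 22.
m/(2*floor(log2(n))) = 1290/22 ≈ 58.6364.
floor = 58.
k = max(1, 58) = 58.

58


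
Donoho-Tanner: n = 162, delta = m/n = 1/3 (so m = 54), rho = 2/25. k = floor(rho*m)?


m = 1/3*162 = 54.
rho = 2/25.
rho*m = 2/25*54 = 4.32.
k = floor(4.32) = 4.

4


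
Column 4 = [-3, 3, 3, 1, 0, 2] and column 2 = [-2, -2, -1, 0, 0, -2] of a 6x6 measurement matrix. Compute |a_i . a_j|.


Inner product: -3*-2 + 3*-2 + 3*-1 + 1*0 + 0*0 + 2*-2
Products: [6, -6, -3, 0, 0, -4]
Sum = -7.
|dot| = 7.

7


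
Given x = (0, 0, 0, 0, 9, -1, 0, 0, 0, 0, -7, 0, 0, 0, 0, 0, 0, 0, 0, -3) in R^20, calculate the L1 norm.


Non-zero entries: [(4, 9), (5, -1), (10, -7), (19, -3)]
Absolute values: [9, 1, 7, 3]
||x||_1 = sum = 20.

20


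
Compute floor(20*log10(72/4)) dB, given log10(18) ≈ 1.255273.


||x||/||e|| = 72/4 = 18.
log10(18) ≈ 1.255273.
20*log10(||x||/||e||) ≈ 20*1.255273 = 25.10546.
floor(25.10546) = 25.

25


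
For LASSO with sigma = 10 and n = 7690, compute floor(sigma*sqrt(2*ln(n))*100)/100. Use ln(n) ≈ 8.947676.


ln(7690) ≈ 8.947676.
2*ln(n) ≈ 17.895352.
sqrt(2*ln(n)) ≈ sqrt(17.895352) ≈ 4.23029.
lambda ≈ 10*4.23029 = 42.3029.
floor(lambda*100)/100 = 42.30.

42.30


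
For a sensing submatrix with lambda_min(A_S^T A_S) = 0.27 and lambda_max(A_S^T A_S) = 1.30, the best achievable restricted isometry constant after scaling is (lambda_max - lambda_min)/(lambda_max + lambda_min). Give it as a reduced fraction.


lambda_max - lambda_min = 1.30 - 0.27 = 1.03.
lambda_max + lambda_min = 1.30 + 0.27 = 1.57.
delta = 1.03/1.57 = 103/157.

103/157


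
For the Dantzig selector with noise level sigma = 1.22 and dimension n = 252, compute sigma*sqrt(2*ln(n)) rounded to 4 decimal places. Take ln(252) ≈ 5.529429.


ln(252) ≈ 5.529429.
2*ln(n) ≈ 11.058858.
sqrt(2*ln(n)) ≈ sqrt(11.058858) ≈ 3.325486.
threshold ≈ 1.22*3.325486 = 4.05709292 ≈ 4.0571.

4.0571


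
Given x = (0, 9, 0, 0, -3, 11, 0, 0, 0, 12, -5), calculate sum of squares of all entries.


Non-zero entries: [(1, 9), (4, -3), (5, 11), (9, 12), (10, -5)]
Squares: [81, 9, 121, 144, 25]
||x||_2^2 = sum = 380.

380


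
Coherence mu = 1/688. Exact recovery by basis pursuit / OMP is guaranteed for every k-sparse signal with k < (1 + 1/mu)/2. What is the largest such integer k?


1/mu = 688.
1 + 1/mu = 689.
(1 + 1/mu)/2 = 344.5 is not an integer, so k_max = floor(344.5) = 344.

344


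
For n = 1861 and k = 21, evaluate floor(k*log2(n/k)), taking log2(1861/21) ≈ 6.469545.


log2(n/k) = log2(1861/21) ≈ 6.469545.
k*log2(n/k) ≈ 21*6.469545 = 135.860445.
floor(135.860445) = 135.

135


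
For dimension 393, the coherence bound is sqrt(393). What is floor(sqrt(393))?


19^2 = 361 <= 393 < 400 = 20^2, so 19 <= sqrt(393) < 20.
floor(sqrt(393)) = 19.

19


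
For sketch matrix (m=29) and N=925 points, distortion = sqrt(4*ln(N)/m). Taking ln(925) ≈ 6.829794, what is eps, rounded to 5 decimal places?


ln(925) ≈ 6.829794.
4*ln(N)/m ≈ 4*6.829794/29 ≈ 0.94204055.
eps = sqrt(0.94204055) ≈ 0.9705877 ≈ 0.97059.

0.97059


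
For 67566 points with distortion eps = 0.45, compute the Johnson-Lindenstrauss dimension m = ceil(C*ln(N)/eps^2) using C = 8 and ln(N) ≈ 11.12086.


ln(67566) ≈ 11.12086.
eps^2 = 0.45^2 = 0.2025.
C*ln(N)/eps^2 ≈ 8*11.12086/0.2025 ≈ 439.3426.
m = ceil(439.3426) = 440.

440


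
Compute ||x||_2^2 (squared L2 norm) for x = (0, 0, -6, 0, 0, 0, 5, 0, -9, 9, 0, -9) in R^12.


Non-zero entries: [(2, -6), (6, 5), (8, -9), (9, 9), (11, -9)]
Squares: [36, 25, 81, 81, 81]
||x||_2^2 = sum = 304.

304


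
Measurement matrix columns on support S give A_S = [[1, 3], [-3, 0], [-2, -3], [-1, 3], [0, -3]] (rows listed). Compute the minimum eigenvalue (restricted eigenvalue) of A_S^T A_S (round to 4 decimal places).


A_S^T A_S = [[15, 6], [6, 36]].
trace = 51.
det = 504.
disc = trace^2 - 4*det = 2601 - 4*504 = 585.
sqrt(585) ≈ 24.186773.
lam_min = (51 - sqrt(585))/2 ≈ (51 - 24.186773)/2 = 13.4066135 ≈ 13.4066.

13.4066


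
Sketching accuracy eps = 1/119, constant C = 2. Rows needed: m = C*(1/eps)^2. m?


1/eps = 119.
(1/eps)^2 = 14161.
m = 2*14161 = 28322.

28322


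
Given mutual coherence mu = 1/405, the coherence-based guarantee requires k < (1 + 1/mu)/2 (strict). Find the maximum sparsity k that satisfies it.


1/mu = 405.
1 + 1/mu = 406.
(1 + 1/mu)/2 = 203 is an integer and the inequality is strict, so k_max = 203 - 1 = 202.

202


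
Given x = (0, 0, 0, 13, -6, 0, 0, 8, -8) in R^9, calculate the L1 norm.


Non-zero entries: [(3, 13), (4, -6), (7, 8), (8, -8)]
Absolute values: [13, 6, 8, 8]
||x||_1 = sum = 35.

35


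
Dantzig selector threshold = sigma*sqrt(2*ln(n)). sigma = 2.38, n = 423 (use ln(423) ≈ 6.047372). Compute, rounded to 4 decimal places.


ln(423) ≈ 6.047372.
2*ln(n) ≈ 12.094744.
sqrt(2*ln(n)) ≈ sqrt(12.094744) ≈ 3.47775.
threshold ≈ 2.38*3.47775 = 8.277045 ≈ 8.2770.

8.2770


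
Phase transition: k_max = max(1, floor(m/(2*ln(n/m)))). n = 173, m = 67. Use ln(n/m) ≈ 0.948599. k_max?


n/m = 173/67.
ln(n/m) ≈ 0.948599.
2*ln(n/m) ≈ 1.897198.
m/(2*ln(n/m)) ≈ 67/1.897198 ≈ 35.3152.
floor = 35.
k_max = max(1, 35) = 35.

35


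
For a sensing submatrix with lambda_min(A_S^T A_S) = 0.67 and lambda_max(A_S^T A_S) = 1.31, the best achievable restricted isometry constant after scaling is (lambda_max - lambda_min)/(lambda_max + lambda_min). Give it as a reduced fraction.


lambda_max - lambda_min = 1.31 - 0.67 = 0.64.
lambda_max + lambda_min = 1.31 + 0.67 = 1.98.
delta = 0.64/1.98 = 64/198 = 32/99.

32/99


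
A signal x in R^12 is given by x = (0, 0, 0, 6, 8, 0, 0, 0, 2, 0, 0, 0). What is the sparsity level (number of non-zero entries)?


Non-zero positions: [3, 4, 8].
Sparsity = 3.

3


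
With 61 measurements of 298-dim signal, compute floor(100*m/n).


100*m/n = 100*61/298 ≈ 20.4698.
floor = 20.

20


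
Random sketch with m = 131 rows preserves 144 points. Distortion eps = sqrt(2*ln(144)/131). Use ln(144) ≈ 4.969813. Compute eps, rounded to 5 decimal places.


ln(144) ≈ 4.969813.
2*ln(N)/m ≈ 2*4.969813/131 ≈ 0.07587501.
eps = sqrt(0.07587501) ≈ 0.2754542 ≈ 0.27545.

0.27545


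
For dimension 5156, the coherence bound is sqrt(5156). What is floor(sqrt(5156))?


71^2 = 5041 <= 5156 < 5184 = 72^2, so 71 <= sqrt(5156) < 72.
floor(sqrt(5156)) = 71.

71


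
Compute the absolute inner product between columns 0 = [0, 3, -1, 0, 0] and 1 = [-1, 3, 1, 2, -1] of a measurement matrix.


Inner product: 0*-1 + 3*3 + -1*1 + 0*2 + 0*-1
Products: [0, 9, -1, 0, 0]
Sum = 8.
|dot| = 8.

8


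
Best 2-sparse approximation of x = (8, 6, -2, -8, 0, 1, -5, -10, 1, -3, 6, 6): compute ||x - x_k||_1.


Sorted |x_i| descending: [10, 8, 8, 6, 6, 6, 5, 3, 2, 1, 1, 0]
Keep top 2: [10, 8]
Tail entries: [8, 6, 6, 6, 5, 3, 2, 1, 1, 0]
L1 error = sum of tail = 38.

38


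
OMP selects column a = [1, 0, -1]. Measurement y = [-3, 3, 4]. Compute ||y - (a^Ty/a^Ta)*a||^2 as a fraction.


a^T a = 2.
a^T y = -7.
coeff = -7/2 = -7/2.
||r||^2 = 19/2.

19/2


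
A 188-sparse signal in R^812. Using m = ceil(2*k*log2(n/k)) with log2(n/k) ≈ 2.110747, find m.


log2(n/k) = log2(812/188) ≈ 2.110747.
2*k*log2(n/k) ≈ 2*188*2.110747 = 793.640872.
m = ceil(793.640872) = 794.

794


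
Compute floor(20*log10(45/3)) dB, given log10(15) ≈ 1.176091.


||x||/||e|| = 45/3 = 15.
log10(15) ≈ 1.176091.
20*log10(||x||/||e||) ≈ 20*1.176091 = 23.52182.
floor(23.52182) = 23.

23


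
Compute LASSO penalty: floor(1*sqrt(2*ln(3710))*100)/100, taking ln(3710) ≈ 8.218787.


ln(3710) ≈ 8.218787.
2*ln(n) ≈ 16.437574.
sqrt(2*ln(n)) ≈ sqrt(16.437574) ≈ 4.054328.
lambda ≈ 1*4.054328 = 4.054328.
floor(lambda*100)/100 = 4.05.

4.05


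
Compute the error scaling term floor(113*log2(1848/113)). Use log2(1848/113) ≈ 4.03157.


log2(n/k) = log2(1848/113) ≈ 4.03157.
k*log2(n/k) ≈ 113*4.03157 = 455.56741.
floor(455.56741) = 455.

455


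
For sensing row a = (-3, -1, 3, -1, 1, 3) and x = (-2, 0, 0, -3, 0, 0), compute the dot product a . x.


Non-zero terms: ['-3*-2', '-1*-3']
Products: [6, 3]
y = sum = 9.

9


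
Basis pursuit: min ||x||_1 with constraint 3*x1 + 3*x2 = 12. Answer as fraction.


Axis intercepts:
  x1 = 4, x2 = 0: L1 = 4
  x1 = 0, x2 = 4: L1 = 4
x* = (4, 0)
||x*||_1 = 4.

4


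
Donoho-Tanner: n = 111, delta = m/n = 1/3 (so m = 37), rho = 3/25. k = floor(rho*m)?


m = 1/3*111 = 37.
rho = 3/25.
rho*m = 3/25*37 = 4.44.
k = floor(4.44) = 4.

4


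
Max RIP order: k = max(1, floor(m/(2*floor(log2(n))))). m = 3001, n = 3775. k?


floor(log2(3775)) = 11.
2*11 = 22.
m/(2*floor(log2(n))) = 3001/22 ≈ 136.4091.
floor = 136.
k = max(1, 136) = 136.

136


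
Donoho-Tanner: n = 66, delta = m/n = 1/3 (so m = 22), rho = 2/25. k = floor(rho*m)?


m = 1/3*66 = 22.
rho = 2/25.
rho*m = 2/25*22 = 1.76.
k = floor(1.76) = 1.

1


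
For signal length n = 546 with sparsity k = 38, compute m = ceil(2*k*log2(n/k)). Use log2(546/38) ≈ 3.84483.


log2(n/k) = log2(546/38) ≈ 3.84483.
2*k*log2(n/k) ≈ 2*38*3.84483 = 292.20708.
m = ceil(292.20708) = 293.

293


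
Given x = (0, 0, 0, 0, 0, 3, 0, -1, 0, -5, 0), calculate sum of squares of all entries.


Non-zero entries: [(5, 3), (7, -1), (9, -5)]
Squares: [9, 1, 25]
||x||_2^2 = sum = 35.

35


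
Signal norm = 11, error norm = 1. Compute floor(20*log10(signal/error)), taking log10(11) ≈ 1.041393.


||x||/||e|| = 11/1 = 11.
log10(11) ≈ 1.041393.
20*log10(||x||/||e||) ≈ 20*1.041393 = 20.82786.
floor(20.82786) = 20.

20


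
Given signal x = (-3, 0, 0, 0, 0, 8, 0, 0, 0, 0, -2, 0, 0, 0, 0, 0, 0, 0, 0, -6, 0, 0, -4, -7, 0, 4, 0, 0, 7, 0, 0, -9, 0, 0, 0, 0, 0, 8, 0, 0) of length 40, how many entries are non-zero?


Non-zero positions: [0, 5, 10, 19, 22, 23, 25, 28, 31, 37].
Sparsity = 10.

10


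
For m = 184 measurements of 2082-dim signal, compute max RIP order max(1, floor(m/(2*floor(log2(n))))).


floor(log2(2082)) = 11.
2*11 = 22.
m/(2*floor(log2(n))) = 184/22 ≈ 8.3636.
floor = 8.
k = max(1, 8) = 8.

8


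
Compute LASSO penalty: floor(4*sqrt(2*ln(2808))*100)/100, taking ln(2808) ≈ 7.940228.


ln(2808) ≈ 7.940228.
2*ln(n) ≈ 15.880456.
sqrt(2*ln(n)) ≈ sqrt(15.880456) ≈ 3.985029.
lambda ≈ 4*3.985029 = 15.940116.
floor(lambda*100)/100 = 15.94.

15.94


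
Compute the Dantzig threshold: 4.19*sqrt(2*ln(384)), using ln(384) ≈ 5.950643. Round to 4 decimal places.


ln(384) ≈ 5.950643.
2*ln(n) ≈ 11.901286.
sqrt(2*ln(n)) ≈ sqrt(11.901286) ≈ 3.449824.
threshold ≈ 4.19*3.449824 = 14.45476256 ≈ 14.4548.

14.4548


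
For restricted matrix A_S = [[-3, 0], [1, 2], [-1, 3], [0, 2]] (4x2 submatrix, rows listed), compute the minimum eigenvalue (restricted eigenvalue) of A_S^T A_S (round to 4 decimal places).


A_S^T A_S = [[11, -1], [-1, 17]].
trace = 28.
det = 186.
disc = trace^2 - 4*det = 784 - 4*186 = 40.
sqrt(40) ≈ 6.324555.
lam_min = (28 - sqrt(40))/2 ≈ (28 - 6.324555)/2 = 10.8377225 ≈ 10.8377.

10.8377


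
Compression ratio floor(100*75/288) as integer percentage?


100*m/n = 100*75/288 ≈ 26.0417.
floor = 26.

26


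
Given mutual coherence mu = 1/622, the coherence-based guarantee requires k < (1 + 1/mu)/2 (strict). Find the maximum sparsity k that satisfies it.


1/mu = 622.
1 + 1/mu = 623.
(1 + 1/mu)/2 = 311.5 is not an integer, so k_max = floor(311.5) = 311.

311


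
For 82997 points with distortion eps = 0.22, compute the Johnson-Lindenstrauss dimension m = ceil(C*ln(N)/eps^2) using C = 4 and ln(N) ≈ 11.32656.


ln(82997) ≈ 11.32656.
eps^2 = 0.22^2 = 0.0484.
C*ln(N)/eps^2 ≈ 4*11.32656/0.0484 ≈ 936.0793.
m = ceil(936.0793) = 937.

937


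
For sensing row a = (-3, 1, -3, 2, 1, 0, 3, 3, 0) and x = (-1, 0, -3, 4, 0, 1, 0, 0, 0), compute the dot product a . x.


Non-zero terms: ['-3*-1', '-3*-3', '2*4', '0*1']
Products: [3, 9, 8, 0]
y = sum = 20.

20


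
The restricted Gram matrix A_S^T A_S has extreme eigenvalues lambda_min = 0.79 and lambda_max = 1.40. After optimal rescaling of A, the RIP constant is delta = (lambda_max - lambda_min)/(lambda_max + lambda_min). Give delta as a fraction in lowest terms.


lambda_max - lambda_min = 1.40 - 0.79 = 0.61.
lambda_max + lambda_min = 1.40 + 0.79 = 2.19.
delta = 0.61/2.19 = 61/219.

61/219


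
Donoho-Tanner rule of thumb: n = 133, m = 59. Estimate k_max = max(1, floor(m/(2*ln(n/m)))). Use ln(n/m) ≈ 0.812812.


n/m = 133/59.
ln(n/m) ≈ 0.812812.
2*ln(n/m) ≈ 1.625624.
m/(2*ln(n/m)) ≈ 59/1.625624 ≈ 36.2938.
floor = 36.
k_max = max(1, 36) = 36.

36


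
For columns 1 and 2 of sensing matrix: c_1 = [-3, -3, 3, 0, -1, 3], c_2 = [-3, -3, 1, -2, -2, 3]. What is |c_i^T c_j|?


Inner product: -3*-3 + -3*-3 + 3*1 + 0*-2 + -1*-2 + 3*3
Products: [9, 9, 3, 0, 2, 9]
Sum = 32.
|dot| = 32.

32


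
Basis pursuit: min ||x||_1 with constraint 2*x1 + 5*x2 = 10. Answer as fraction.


Axis intercepts:
  x1 = 5, x2 = 0: L1 = 5
  x1 = 0, x2 = 2: L1 = 2
x* = (0, 2)
||x*||_1 = 2.

2


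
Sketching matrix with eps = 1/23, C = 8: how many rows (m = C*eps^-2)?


1/eps = 23.
(1/eps)^2 = 529.
m = 8*529 = 4232.

4232


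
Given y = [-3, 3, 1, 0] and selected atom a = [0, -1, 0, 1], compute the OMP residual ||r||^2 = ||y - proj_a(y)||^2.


a^T a = 2.
a^T y = -3.
coeff = -3/2 = -3/2.
||r||^2 = 29/2.

29/2


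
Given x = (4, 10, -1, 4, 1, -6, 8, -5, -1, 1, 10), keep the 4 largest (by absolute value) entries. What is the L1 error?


Sorted |x_i| descending: [10, 10, 8, 6, 5, 4, 4, 1, 1, 1, 1]
Keep top 4: [10, 10, 8, 6]
Tail entries: [5, 4, 4, 1, 1, 1, 1]
L1 error = sum of tail = 17.

17


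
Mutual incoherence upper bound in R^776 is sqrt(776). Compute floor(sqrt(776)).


27^2 = 729 <= 776 < 784 = 28^2, so 27 <= sqrt(776) < 28.
floor(sqrt(776)) = 27.

27


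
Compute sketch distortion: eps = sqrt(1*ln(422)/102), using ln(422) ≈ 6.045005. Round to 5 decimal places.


ln(422) ≈ 6.045005.
1*ln(N)/m ≈ 1*6.045005/102 ≈ 0.05926475.
eps = sqrt(0.05926475) ≈ 0.2434435 ≈ 0.24344.

0.24344


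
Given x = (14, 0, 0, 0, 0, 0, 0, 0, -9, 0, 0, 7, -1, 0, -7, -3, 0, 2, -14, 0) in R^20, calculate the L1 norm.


Non-zero entries: [(0, 14), (8, -9), (11, 7), (12, -1), (14, -7), (15, -3), (17, 2), (18, -14)]
Absolute values: [14, 9, 7, 1, 7, 3, 2, 14]
||x||_1 = sum = 57.

57


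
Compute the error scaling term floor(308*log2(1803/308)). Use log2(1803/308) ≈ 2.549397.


log2(n/k) = log2(1803/308) ≈ 2.549397.
k*log2(n/k) ≈ 308*2.549397 = 785.214276.
floor(785.214276) = 785.

785


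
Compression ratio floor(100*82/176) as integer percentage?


100*m/n = 100*82/176 ≈ 46.5909.
floor = 46.

46


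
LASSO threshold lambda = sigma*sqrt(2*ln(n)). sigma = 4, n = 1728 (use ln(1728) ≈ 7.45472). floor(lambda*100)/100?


ln(1728) ≈ 7.45472.
2*ln(n) ≈ 14.90944.
sqrt(2*ln(n)) ≈ sqrt(14.90944) ≈ 3.861274.
lambda ≈ 4*3.861274 = 15.445096.
floor(lambda*100)/100 = 15.44.

15.44


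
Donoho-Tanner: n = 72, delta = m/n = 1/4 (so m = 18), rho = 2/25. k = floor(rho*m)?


m = 1/4*72 = 18.
rho = 2/25.
rho*m = 2/25*18 = 1.44.
k = floor(1.44) = 1.

1


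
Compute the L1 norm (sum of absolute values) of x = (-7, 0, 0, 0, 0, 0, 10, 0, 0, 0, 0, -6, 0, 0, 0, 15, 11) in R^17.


Non-zero entries: [(0, -7), (6, 10), (11, -6), (15, 15), (16, 11)]
Absolute values: [7, 10, 6, 15, 11]
||x||_1 = sum = 49.

49


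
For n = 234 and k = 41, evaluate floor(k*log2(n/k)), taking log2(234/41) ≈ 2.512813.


log2(n/k) = log2(234/41) ≈ 2.512813.
k*log2(n/k) ≈ 41*2.512813 = 103.025333.
floor(103.025333) = 103.

103


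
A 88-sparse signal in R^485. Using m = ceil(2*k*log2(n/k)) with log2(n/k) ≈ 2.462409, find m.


log2(n/k) = log2(485/88) ≈ 2.462409.
2*k*log2(n/k) ≈ 2*88*2.462409 = 433.383984.
m = ceil(433.383984) = 434.

434


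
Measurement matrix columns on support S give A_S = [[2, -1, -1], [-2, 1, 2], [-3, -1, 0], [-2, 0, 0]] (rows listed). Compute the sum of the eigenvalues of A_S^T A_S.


Sum of eigenvalues of A_S^T A_S = trace(A_S^T A_S) = sum of squared column norms of A_S.
A_S^T A_S diagonal: [21, 3, 5].
trace = 21 + 3 + 5 = 29.

29


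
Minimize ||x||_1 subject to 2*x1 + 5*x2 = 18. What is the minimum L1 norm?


Axis intercepts:
  x1 = 9, x2 = 0: L1 = 9
  x1 = 0, x2 = 18/5: L1 = 18/5
x* = (0, 18/5)
||x*||_1 = 18/5.

18/5


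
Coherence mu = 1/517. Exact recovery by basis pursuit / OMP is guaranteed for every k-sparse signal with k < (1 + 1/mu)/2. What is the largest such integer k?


1/mu = 517.
1 + 1/mu = 518.
(1 + 1/mu)/2 = 259 is an integer and the inequality is strict, so k_max = 259 - 1 = 258.

258


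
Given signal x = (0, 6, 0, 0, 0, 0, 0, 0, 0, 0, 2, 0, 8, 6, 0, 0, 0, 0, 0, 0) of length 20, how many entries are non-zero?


Non-zero positions: [1, 10, 12, 13].
Sparsity = 4.

4


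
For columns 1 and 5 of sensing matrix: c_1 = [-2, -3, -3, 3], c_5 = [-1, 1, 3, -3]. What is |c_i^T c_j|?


Inner product: -2*-1 + -3*1 + -3*3 + 3*-3
Products: [2, -3, -9, -9]
Sum = -19.
|dot| = 19.

19


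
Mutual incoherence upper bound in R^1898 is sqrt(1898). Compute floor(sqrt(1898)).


43^2 = 1849 <= 1898 < 1936 = 44^2, so 43 <= sqrt(1898) < 44.
floor(sqrt(1898)) = 43.

43


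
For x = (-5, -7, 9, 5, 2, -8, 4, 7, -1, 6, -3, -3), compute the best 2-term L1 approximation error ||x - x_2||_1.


Sorted |x_i| descending: [9, 8, 7, 7, 6, 5, 5, 4, 3, 3, 2, 1]
Keep top 2: [9, 8]
Tail entries: [7, 7, 6, 5, 5, 4, 3, 3, 2, 1]
L1 error = sum of tail = 43.

43


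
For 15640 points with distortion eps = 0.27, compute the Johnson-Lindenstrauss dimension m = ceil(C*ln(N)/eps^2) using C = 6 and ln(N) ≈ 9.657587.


ln(15640) ≈ 9.657587.
eps^2 = 0.27^2 = 0.0729.
C*ln(N)/eps^2 ≈ 6*9.657587/0.0729 ≈ 794.8631.
m = ceil(794.8631) = 795.

795


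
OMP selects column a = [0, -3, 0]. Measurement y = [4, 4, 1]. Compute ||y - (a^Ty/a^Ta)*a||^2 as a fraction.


a^T a = 9.
a^T y = -12.
coeff = -12/9 = -4/3.
||r||^2 = 17.

17


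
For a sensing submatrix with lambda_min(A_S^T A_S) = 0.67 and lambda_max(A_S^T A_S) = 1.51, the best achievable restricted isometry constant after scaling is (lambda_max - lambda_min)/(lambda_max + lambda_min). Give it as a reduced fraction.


lambda_max - lambda_min = 1.51 - 0.67 = 0.84.
lambda_max + lambda_min = 1.51 + 0.67 = 2.18.
delta = 0.84/2.18 = 84/218 = 42/109.

42/109


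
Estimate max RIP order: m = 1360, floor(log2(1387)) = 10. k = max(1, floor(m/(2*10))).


floor(log2(1387)) = 10.
2*10 = 20.
m/(2*floor(log2(n))) = 1360/20 ≈ 68.0.
floor = 68.
k = max(1, 68) = 68.

68


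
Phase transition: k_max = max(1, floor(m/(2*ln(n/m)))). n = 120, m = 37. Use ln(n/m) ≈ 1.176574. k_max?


n/m = 120/37.
ln(n/m) ≈ 1.176574.
2*ln(n/m) ≈ 2.353148.
m/(2*ln(n/m)) ≈ 37/2.353148 ≈ 15.7236.
floor = 15.
k_max = max(1, 15) = 15.

15


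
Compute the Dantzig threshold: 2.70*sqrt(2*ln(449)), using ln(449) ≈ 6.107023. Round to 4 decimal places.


ln(449) ≈ 6.107023.
2*ln(n) ≈ 12.214046.
sqrt(2*ln(n)) ≈ sqrt(12.214046) ≈ 3.49486.
threshold ≈ 2.70*3.49486 = 9.436122 ≈ 9.4361.

9.4361


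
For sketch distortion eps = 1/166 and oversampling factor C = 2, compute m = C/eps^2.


1/eps = 166.
(1/eps)^2 = 27556.
m = 2*27556 = 55112.

55112
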